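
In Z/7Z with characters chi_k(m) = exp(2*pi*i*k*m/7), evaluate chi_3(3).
chi_3(3) = zeta_7^9 = exp(4*I*pi/7)

Justification: chi_3(3) = zeta_7^(3*3) = zeta_7^9. Since zeta_7^7 = 1, this equals zeta_7^2 = exp(2*pi*i*2/7) = exp(4*I*pi/7).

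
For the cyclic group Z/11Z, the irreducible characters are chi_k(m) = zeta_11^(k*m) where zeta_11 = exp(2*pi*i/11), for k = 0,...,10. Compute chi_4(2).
chi_4(2) = zeta_11^8 = exp(-6*I*pi/11)

Justification: chi_4(2) = zeta_11^(4*2) = zeta_11^8. Since zeta_11^11 = 1, this equals zeta_11^8 = exp(2*pi*i*8/11) = exp(-6*I*pi/11).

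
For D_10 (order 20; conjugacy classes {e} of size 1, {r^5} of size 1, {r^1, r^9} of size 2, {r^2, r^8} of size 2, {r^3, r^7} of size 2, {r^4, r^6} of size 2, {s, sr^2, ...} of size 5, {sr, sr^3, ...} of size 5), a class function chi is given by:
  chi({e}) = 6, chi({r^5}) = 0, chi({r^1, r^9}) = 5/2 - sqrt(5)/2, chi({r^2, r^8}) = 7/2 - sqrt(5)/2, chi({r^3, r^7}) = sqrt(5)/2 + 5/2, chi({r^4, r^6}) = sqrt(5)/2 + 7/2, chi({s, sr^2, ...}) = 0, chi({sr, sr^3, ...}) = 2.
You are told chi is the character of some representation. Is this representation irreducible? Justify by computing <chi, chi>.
Not irreducible (reducible): <chi, chi> = 7 > 1.

Details: <chi, chi> = (1/|G|) sum_C |C| * |chi(C)|^2 = (1/20)[1*|6|^2 + 1*|0|^2 + 2*|5/2 - sqrt(5)/2|^2 + 2*|7/2 - sqrt(5)/2|^2 + 2*|sqrt(5)/2 + 5/2|^2 + 2*|sqrt(5)/2 + 7/2|^2 + 5*|0|^2 + 5*|2|^2]
  = (1/20)[(36) + (0) + (15 - 5*sqrt(5)) + (27 - 7*sqrt(5)) + (5*sqrt(5) + 15) + (7*sqrt(5) + 27) + (0) + (20)] = 140/20 = 7.
A character is irreducible iff <chi, chi> = 1, so this representation is reducible.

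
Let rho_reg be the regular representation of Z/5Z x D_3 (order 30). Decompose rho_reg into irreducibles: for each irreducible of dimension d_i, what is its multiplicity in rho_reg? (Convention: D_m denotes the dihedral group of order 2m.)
Each irreducible V_i of dimension d_i appears with multiplicity d_i, i.e. rho_reg = (direct sum over all irreducibles V_i) d_i V_i. The irreducible dimensions for Z/5Z x D_3 are 1, 1, 1, 1, 1, 1, 1, 1, 1, 1, 2, 2, 2, 2, 2: 10 irreducibles of dimension 1, each with multiplicity 1; 5 irreducibles of dimension 2, each with multiplicity 2. Total dimension 10*1*1 + 5*2*2 = 30 = |G|.

Proof sketch: General theorem: in the regular representation of a finite group G, each irreducible appears with multiplicity equal to its dimension. Check: dim(rho_reg) = sum d_i^2 = 1 + 1 + 1 + 1 + 1 + 1 + 1 + 1 + 1 + 1 + 4 + 4 + 4 + 4 + 4 = 30 = |G|.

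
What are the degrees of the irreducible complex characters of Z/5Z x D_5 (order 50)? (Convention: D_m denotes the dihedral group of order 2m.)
Dimensions: 1, 1, 1, 1, 1, 1, 1, 1, 1, 1, 2, 2, 2, 2, 2, 2, 2, 2, 2, 2

Why: There are 20 irreducibles (= number of conjugacy classes). Their dimensions d_i satisfy sum d_i^2 = |G| = 50: 1 + 1 + 1 + 1 + 1 + 1 + 1 + 1 + 1 + 1 + 4 + 4 + 4 + 4 + 4 + 4 + 4 + 4 + 4 + 4 = 50. (For the product with Z/5Z: each of the 5 1-dim characters of Z/5Z tensors with each irrep of D_5, giving 5 copies of each D_5-dimension.)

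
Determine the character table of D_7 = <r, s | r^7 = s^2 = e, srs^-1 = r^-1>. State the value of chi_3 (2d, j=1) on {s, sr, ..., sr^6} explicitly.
Conjugacy classes: {e} of size 1, {r^1, r^6} of size 2, {r^2, r^5} of size 2, {r^3, r^4} of size 2, {s, sr, ..., sr^6} of size 7.
Character table:
  irrep \ class              {e} (size 1)  {r^1, r^6} (size 2)  {r^2, r^5} (size 2)  {r^3, r^4} (size 2)  {s, sr, ..., sr^6} (size 7)
  chi_1 (triv)               1             1                    1                    1                    1                          
  chi_2 (sign: r->1, s->-1)  1             1                    1                    1                    -1                         
  chi_3 (2d, j=1)            2             2*cos(2*pi/7)        -2*cos(3*pi/7)       -2*cos(pi/7)         0                          
  chi_4 (2d, j=2)            2             -2*cos(3*pi/7)       -2*cos(pi/7)         2*cos(2*pi/7)        0                          
  chi_5 (2d, j=3)            2             -2*cos(pi/7)         2*cos(2*pi/7)        -2*cos(3*pi/7)       0                          

Spot check: chi_3 (2d, j=1) on {s, sr, ..., sr^6} = 0.

Why: D_7 has order 2*7 = 14 with 5 conjugacy classes, hence 5 irreducibles. Sum of squared dims 1 + 1 + 4 + 4 + 4 = 14 = |G|. Linear characters come from the abelianisation; the 2-dimensional irreps have character r^k -> 2*cos(2*pi*j*k/7), reflections -> 0.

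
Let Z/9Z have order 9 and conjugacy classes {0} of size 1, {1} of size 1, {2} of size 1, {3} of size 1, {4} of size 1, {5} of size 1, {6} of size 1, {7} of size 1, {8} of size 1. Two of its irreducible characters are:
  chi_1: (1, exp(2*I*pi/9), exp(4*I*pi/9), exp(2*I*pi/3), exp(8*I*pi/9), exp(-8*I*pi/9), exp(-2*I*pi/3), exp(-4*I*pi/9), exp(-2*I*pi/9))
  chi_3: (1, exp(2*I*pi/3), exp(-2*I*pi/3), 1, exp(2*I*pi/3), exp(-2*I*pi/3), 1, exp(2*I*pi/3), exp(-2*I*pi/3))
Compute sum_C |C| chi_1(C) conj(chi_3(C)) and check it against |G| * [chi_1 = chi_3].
Sum = 0; so <chi_1, chi_3> = 0 (distinct irreducibles are orthogonal).

Argument: Compute term by term over conjugacy classes (|C| * chi_1(C) * conj(chi_3(C))):
  1*(1)*conj(1) + 1*(exp(2*I*pi/9))*conj(exp(2*I*pi/3)) + 1*(exp(4*I*pi/9))*conj(exp(-2*I*pi/3)) + 1*(exp(2*I*pi/3))*conj(1) + 1*(exp(8*I*pi/9))*conj(exp(2*I*pi/3)) + 1*(exp(-8*I*pi/9))*conj(exp(-2*I*pi/3)) + 1*(exp(-2*I*pi/3))*conj(1) + 1*(exp(-4*I*pi/9))*conj(exp(2*I*pi/3)) + 1*(exp(-2*I*pi/9))*conj(exp(-2*I*pi/3))
  = (1) + (exp(-4*I*pi/9)) + (exp(-8*I*pi/9)) + (exp(2*I*pi/3)) + (exp(2*I*pi/9)) + (exp(-2*I*pi/9)) + (exp(-2*I*pi/3)) + (exp(8*I*pi/9)) + (exp(4*I*pi/9))
  = 0.
(Exp terms are combined using exp(i*s)*conj(exp(i*t)) = exp(i*(s-t)), and sums of them are collapsed using the identity that for every m > 1 the m distinct m-th roots of unity sum to 0, e.g. 1 + exp(2*I*pi/3) + exp(-2*I*pi/3) = 0.)
Dividing by |G| = 9 gives 0/9 = 0, matching the row-orthogonality relation <chi_1, chi_3> = [chi_1 = chi_3].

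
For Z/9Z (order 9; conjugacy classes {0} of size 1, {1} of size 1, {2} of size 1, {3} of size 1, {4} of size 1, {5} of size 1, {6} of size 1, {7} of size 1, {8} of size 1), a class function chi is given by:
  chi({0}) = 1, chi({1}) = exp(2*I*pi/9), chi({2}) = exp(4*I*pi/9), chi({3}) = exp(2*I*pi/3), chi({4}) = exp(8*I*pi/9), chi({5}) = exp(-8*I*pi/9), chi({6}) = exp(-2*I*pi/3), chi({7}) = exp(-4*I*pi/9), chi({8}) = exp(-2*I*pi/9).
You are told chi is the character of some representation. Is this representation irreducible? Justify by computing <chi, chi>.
Irreducible: <chi, chi> = 1.

Argument: <chi, chi> = (1/|G|) sum_C |C| * |chi(C)|^2 = (1/9)[1*|1|^2 + 1*|exp(2*I*pi/9)|^2 + 1*|exp(4*I*pi/9)|^2 + 1*|exp(2*I*pi/3)|^2 + 1*|exp(8*I*pi/9)|^2 + 1*|exp(-8*I*pi/9)|^2 + 1*|exp(-2*I*pi/3)|^2 + 1*|exp(-4*I*pi/9)|^2 + 1*|exp(-2*I*pi/9)|^2]
  = (1/9)[(1) + (1) + (1) + (1) + (1) + (1) + (1) + (1) + (1)] = 9/9 = 1.
(Exp terms are combined using exp(i*s)*conj(exp(i*t)) = exp(i*(s-t)), and sums of them are collapsed using the identity that for every m > 1 the m distinct m-th roots of unity sum to 0, e.g. 1 + exp(2*I*pi/3) + exp(-2*I*pi/3) = 0.)
A character is irreducible iff <chi, chi> = 1, so this representation is irreducible.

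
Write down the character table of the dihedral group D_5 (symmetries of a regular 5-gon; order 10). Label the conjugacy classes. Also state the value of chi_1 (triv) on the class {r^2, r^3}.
Conjugacy classes: {e} of size 1, {r^1, r^4} of size 2, {r^2, r^3} of size 2, {s, sr, ..., sr^4} of size 5.
Character table:
  irrep \ class              {e} (size 1)  {r^1, r^4} (size 2)  {r^2, r^3} (size 2)  {s, sr, ..., sr^4} (size 5)
  chi_1 (triv)               1             1                    1                    1                          
  chi_2 (sign: r->1, s->-1)  1             1                    1                    -1                         
  chi_3 (2d, j=1)            2             -1/2 + sqrt(5)/2     -sqrt(5)/2 - 1/2     0                          
  chi_4 (2d, j=2)            2             -sqrt(5)/2 - 1/2     -1/2 + sqrt(5)/2     0                          

Spot check: chi_1 (triv) on {r^2, r^3} = 1.

Details: D_5 has order 2*5 = 10 with 4 conjugacy classes, hence 4 irreducibles. Sum of squared dims 1 + 1 + 4 + 4 = 10 = |G|. Linear characters come from the abelianisation; the 2-dimensional irreps have character r^k -> 2*cos(2*pi*j*k/5), reflections -> 0.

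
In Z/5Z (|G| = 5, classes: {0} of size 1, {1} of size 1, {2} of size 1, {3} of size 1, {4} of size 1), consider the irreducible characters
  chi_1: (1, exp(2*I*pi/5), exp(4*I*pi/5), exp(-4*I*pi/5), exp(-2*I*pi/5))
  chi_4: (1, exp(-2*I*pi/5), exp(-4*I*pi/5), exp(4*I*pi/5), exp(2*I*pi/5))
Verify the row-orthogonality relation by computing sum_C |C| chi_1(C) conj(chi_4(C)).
Sum = 0; so <chi_1, chi_4> = 0 (distinct irreducibles are orthogonal).

Argument: Compute term by term over conjugacy classes (|C| * chi_1(C) * conj(chi_4(C))):
  1*(1)*conj(1) + 1*(exp(2*I*pi/5))*conj(exp(-2*I*pi/5)) + 1*(exp(4*I*pi/5))*conj(exp(-4*I*pi/5)) + 1*(exp(-4*I*pi/5))*conj(exp(4*I*pi/5)) + 1*(exp(-2*I*pi/5))*conj(exp(2*I*pi/5))
  = (1) + (exp(4*I*pi/5)) + (exp(-2*I*pi/5)) + (exp(2*I*pi/5)) + (exp(-4*I*pi/5))
  = 0.
(Exp terms are combined using exp(i*s)*conj(exp(i*t)) = exp(i*(s-t)), and sums of them are collapsed using the identity that for every m > 1 the m distinct m-th roots of unity sum to 0, e.g. 1 + exp(2*I*pi/3) + exp(-2*I*pi/3) = 0.)
Dividing by |G| = 5 gives 0/5 = 0, matching the row-orthogonality relation <chi_1, chi_4> = [chi_1 = chi_4].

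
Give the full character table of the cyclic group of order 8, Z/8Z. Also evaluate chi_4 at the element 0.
Character table of Z/8Z (irreps indexed chi_0,...,chi_7 with chi_k(m) = zeta_8^(k*m), zeta_8 = exp(2*pi*i/8)):
  irrep \ class  {0} (size 1)  {1} (size 1)    {2} (size 1)  {3} (size 1)    {4} (size 1)  {5} (size 1)    {6} (size 1)  {7} (size 1)  
  chi_0          1             1               1             1               1             1               1             1             
  chi_1          1             exp(I*pi/4)     I             exp(3*I*pi/4)   -1            exp(-3*I*pi/4)  -I            exp(-I*pi/4)  
  chi_2          1             I               -1            -I              1             I               -1            -I            
  chi_3          1             exp(3*I*pi/4)   -I            exp(I*pi/4)     -1            exp(-I*pi/4)    I             exp(-3*I*pi/4)
  chi_4          1             -1              1             -1              1             -1              1             -1            
  chi_5          1             exp(-3*I*pi/4)  I             exp(-I*pi/4)    -1            exp(I*pi/4)     -I            exp(3*I*pi/4) 
  chi_6          1             -I              -1            I               1             -I              -1            I             
  chi_7          1             exp(-I*pi/4)    -I            exp(-3*I*pi/4)  -1            exp(3*I*pi/4)   I             exp(I*pi/4)   

Spot check: chi_4(0) = zeta_8^(4*0) = zeta_8^0 = 1.

Derivation: Z/8Z is abelian, so all 8 irreducible complex representations are 1-dimensional. They are given by chi_k(m) = zeta_8^(k*m) for k = 0,...,7. Row orthogonality: sum_m chi_k(m) conj(chi_l(m)) = 8 * [k = l].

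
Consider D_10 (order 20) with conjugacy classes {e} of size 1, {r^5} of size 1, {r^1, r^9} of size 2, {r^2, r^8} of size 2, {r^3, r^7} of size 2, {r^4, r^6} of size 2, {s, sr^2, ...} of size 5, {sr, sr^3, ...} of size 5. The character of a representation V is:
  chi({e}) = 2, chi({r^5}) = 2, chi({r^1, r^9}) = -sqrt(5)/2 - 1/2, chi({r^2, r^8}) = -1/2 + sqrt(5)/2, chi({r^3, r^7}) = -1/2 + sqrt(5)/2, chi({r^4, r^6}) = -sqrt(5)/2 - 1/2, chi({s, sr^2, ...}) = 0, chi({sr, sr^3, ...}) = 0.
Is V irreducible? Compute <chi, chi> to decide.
Irreducible: <chi, chi> = 1.

Derivation: <chi, chi> = (1/|G|) sum_C |C| * |chi(C)|^2 = (1/20)[1*|2|^2 + 1*|2|^2 + 2*|-sqrt(5)/2 - 1/2|^2 + 2*|-1/2 + sqrt(5)/2|^2 + 2*|-1/2 + sqrt(5)/2|^2 + 2*|-sqrt(5)/2 - 1/2|^2 + 5*|0|^2 + 5*|0|^2]
  = (1/20)[(4) + (4) + (sqrt(5) + 3) + (3 - sqrt(5)) + (3 - sqrt(5)) + (sqrt(5) + 3) + (0) + (0)] = 20/20 = 1.
A character is irreducible iff <chi, chi> = 1, so this representation is irreducible.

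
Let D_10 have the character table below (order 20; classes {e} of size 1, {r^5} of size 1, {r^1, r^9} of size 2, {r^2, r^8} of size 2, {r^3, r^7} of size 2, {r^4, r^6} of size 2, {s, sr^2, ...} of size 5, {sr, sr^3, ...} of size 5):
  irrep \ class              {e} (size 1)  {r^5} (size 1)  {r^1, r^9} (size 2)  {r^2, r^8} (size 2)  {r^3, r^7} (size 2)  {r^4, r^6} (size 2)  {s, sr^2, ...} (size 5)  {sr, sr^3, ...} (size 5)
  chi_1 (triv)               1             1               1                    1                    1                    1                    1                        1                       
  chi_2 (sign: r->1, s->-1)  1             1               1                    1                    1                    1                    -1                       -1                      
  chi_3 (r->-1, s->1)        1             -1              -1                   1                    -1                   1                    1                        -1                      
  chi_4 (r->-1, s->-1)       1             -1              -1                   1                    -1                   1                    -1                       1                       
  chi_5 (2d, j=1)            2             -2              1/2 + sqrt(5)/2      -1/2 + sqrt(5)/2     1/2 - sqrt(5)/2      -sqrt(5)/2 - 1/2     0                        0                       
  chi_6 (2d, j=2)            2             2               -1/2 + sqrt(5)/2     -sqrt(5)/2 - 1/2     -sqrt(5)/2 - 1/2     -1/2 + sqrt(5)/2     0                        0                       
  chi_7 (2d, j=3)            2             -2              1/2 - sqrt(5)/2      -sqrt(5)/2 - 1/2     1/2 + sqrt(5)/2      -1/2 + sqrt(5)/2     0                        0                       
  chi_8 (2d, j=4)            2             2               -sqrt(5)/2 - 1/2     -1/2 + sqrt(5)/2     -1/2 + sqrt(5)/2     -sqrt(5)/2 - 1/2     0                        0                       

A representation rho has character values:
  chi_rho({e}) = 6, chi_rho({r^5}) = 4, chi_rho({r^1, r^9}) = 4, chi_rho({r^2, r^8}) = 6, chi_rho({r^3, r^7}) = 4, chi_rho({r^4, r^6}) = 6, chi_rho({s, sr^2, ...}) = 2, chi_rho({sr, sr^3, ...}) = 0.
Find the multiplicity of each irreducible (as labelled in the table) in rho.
Multiplicities: chi_1: 3, chi_2: 2, chi_3: 1, chi_4: 0, chi_5: 0, chi_6: 0, chi_7: 0, chi_8: 0.

Why: Use <chi_rho, chi> = (1/|G|) sum_C |C| * chi_rho(C) * conj(chi(C)) with |G| = 20 for each irreducible chi in the table:
  <chi_rho, chi_1> = (1/20)[1*(6)*conj(1) + 1*(4)*conj(1) + 2*(4)*conj(1) + 2*(6)*conj(1) + 2*(4)*conj(1) + 2*(6)*conj(1) + 5*(2)*conj(1) + 5*(0)*conj(1)]
      = (1/20)[(6) + (4) + (8) + (12) + (8) + (12) + (10) + (0)] = 60/20 = 3
  <chi_rho, chi_2> = (1/20)[1*(6)*conj(1) + 1*(4)*conj(1) + 2*(4)*conj(1) + 2*(6)*conj(1) + 2*(4)*conj(1) + 2*(6)*conj(1) + 5*(2)*conj(-1) + 5*(0)*conj(-1)]
      = (1/20)[(6) + (4) + (8) + (12) + (8) + (12) + (-10) + (0)] = 40/20 = 2
  <chi_rho, chi_3> = (1/20)[1*(6)*conj(1) + 1*(4)*conj(-1) + 2*(4)*conj(-1) + 2*(6)*conj(1) + 2*(4)*conj(-1) + 2*(6)*conj(1) + 5*(2)*conj(1) + 5*(0)*conj(-1)]
      = (1/20)[(6) + (-4) + (-8) + (12) + (-8) + (12) + (10) + (0)] = 20/20 = 1
  <chi_rho, chi_4> = (1/20)[1*(6)*conj(1) + 1*(4)*conj(-1) + 2*(4)*conj(-1) + 2*(6)*conj(1) + 2*(4)*conj(-1) + 2*(6)*conj(1) + 5*(2)*conj(-1) + 5*(0)*conj(1)]
      = (1/20)[(6) + (-4) + (-8) + (12) + (-8) + (12) + (-10) + (0)] = 0/20 = 0
  <chi_rho, chi_5> = (1/20)[1*(6)*conj(2) + 1*(4)*conj(-2) + 2*(4)*conj(1/2 + sqrt(5)/2) + 2*(6)*conj(-1/2 + sqrt(5)/2) + 2*(4)*conj(1/2 - sqrt(5)/2) + 2*(6)*conj(-sqrt(5)/2 - 1/2) + 5*(2)*conj(0) + 5*(0)*conj(0)]
      = (1/20)[(12) + (-8) + (4 + 4*sqrt(5)) + (-6 + 6*sqrt(5)) + (4 - 4*sqrt(5)) + (-6*sqrt(5) - 6) + (0) + (0)] = 0/20 = 0
  <chi_rho, chi_6> = (1/20)[1*(6)*conj(2) + 1*(4)*conj(2) + 2*(4)*conj(-1/2 + sqrt(5)/2) + 2*(6)*conj(-sqrt(5)/2 - 1/2) + 2*(4)*conj(-sqrt(5)/2 - 1/2) + 2*(6)*conj(-1/2 + sqrt(5)/2) + 5*(2)*conj(0) + 5*(0)*conj(0)]
      = (1/20)[(12) + (8) + (-4 + 4*sqrt(5)) + (-6*sqrt(5) - 6) + (-4*sqrt(5) - 4) + (-6 + 6*sqrt(5)) + (0) + (0)] = 0/20 = 0
  <chi_rho, chi_7> = (1/20)[1*(6)*conj(2) + 1*(4)*conj(-2) + 2*(4)*conj(1/2 - sqrt(5)/2) + 2*(6)*conj(-sqrt(5)/2 - 1/2) + 2*(4)*conj(1/2 + sqrt(5)/2) + 2*(6)*conj(-1/2 + sqrt(5)/2) + 5*(2)*conj(0) + 5*(0)*conj(0)]
      = (1/20)[(12) + (-8) + (4 - 4*sqrt(5)) + (-6*sqrt(5) - 6) + (4 + 4*sqrt(5)) + (-6 + 6*sqrt(5)) + (0) + (0)] = 0/20 = 0
  <chi_rho, chi_8> = (1/20)[1*(6)*conj(2) + 1*(4)*conj(2) + 2*(4)*conj(-sqrt(5)/2 - 1/2) + 2*(6)*conj(-1/2 + sqrt(5)/2) + 2*(4)*conj(-1/2 + sqrt(5)/2) + 2*(6)*conj(-sqrt(5)/2 - 1/2) + 5*(2)*conj(0) + 5*(0)*conj(0)]
      = (1/20)[(12) + (8) + (-4*sqrt(5) - 4) + (-6 + 6*sqrt(5)) + (-4 + 4*sqrt(5)) + (-6*sqrt(5) - 6) + (0) + (0)] = 0/20 = 0
Dimension check: dim(rho) = sum (mult * dim) = 3*1 + 2*1 + 1*1 + 0*1 + 0*2 + 0*2 + 0*2 + 0*2 = 6 = chi_rho(e) = 6.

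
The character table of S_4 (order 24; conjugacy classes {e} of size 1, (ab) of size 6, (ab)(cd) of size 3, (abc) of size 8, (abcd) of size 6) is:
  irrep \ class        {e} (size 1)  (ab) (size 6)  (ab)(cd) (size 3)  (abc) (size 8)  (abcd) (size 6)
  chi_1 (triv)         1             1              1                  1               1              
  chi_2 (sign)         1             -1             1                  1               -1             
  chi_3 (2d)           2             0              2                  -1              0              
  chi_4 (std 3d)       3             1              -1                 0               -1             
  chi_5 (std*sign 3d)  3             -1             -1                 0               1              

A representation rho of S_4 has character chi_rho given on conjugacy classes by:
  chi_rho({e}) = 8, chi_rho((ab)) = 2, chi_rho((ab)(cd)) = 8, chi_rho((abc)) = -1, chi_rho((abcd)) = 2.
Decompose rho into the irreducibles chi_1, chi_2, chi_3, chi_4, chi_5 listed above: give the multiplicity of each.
Multiplicities: chi_1: 2, chi_2: 0, chi_3: 3, chi_4: 0, chi_5: 0.

Solution. Use <chi_rho, chi> = (1/|G|) sum_C |C| * chi_rho(C) * conj(chi(C)) with |G| = 24 for each irreducible chi in the table:
  <chi_rho, chi_1> = (1/24)[1*(8)*conj(1) + 6*(2)*conj(1) + 3*(8)*conj(1) + 8*(-1)*conj(1) + 6*(2)*conj(1)]
      = (1/24)[(8) + (12) + (24) + (-8) + (12)] = 48/24 = 2
  <chi_rho, chi_2> = (1/24)[1*(8)*conj(1) + 6*(2)*conj(-1) + 3*(8)*conj(1) + 8*(-1)*conj(1) + 6*(2)*conj(-1)]
      = (1/24)[(8) + (-12) + (24) + (-8) + (-12)] = 0/24 = 0
  <chi_rho, chi_3> = (1/24)[1*(8)*conj(2) + 6*(2)*conj(0) + 3*(8)*conj(2) + 8*(-1)*conj(-1) + 6*(2)*conj(0)]
      = (1/24)[(16) + (0) + (48) + (8) + (0)] = 72/24 = 3
  <chi_rho, chi_4> = (1/24)[1*(8)*conj(3) + 6*(2)*conj(1) + 3*(8)*conj(-1) + 8*(-1)*conj(0) + 6*(2)*conj(-1)]
      = (1/24)[(24) + (12) + (-24) + (0) + (-12)] = 0/24 = 0
  <chi_rho, chi_5> = (1/24)[1*(8)*conj(3) + 6*(2)*conj(-1) + 3*(8)*conj(-1) + 8*(-1)*conj(0) + 6*(2)*conj(1)]
      = (1/24)[(24) + (-12) + (-24) + (0) + (12)] = 0/24 = 0
Dimension check: dim(rho) = sum (mult * dim) = 2*1 + 0*1 + 3*2 + 0*3 + 0*3 = 8 = chi_rho(e) = 8.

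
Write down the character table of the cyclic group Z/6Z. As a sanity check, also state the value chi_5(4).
Character table of Z/6Z (irreps indexed chi_0,...,chi_5 with chi_k(m) = zeta_6^(k*m), zeta_6 = exp(2*pi*i/6)):
  irrep \ class  {0} (size 1)  {1} (size 1)    {2} (size 1)    {3} (size 1)  {4} (size 1)    {5} (size 1)  
  chi_0          1             1               1               1             1               1             
  chi_1          1             exp(I*pi/3)     exp(2*I*pi/3)   -1            exp(-2*I*pi/3)  exp(-I*pi/3)  
  chi_2          1             exp(2*I*pi/3)   exp(-2*I*pi/3)  1             exp(2*I*pi/3)   exp(-2*I*pi/3)
  chi_3          1             -1              1               -1            1               -1            
  chi_4          1             exp(-2*I*pi/3)  exp(2*I*pi/3)   1             exp(-2*I*pi/3)  exp(2*I*pi/3) 
  chi_5          1             exp(-I*pi/3)    exp(-2*I*pi/3)  -1            exp(2*I*pi/3)   exp(I*pi/3)   

Spot check: chi_5(4) = zeta_6^(5*4) = zeta_6^20 = exp(2*I*pi/3).

Why: Z/6Z is abelian, so all 6 irreducible complex representations are 1-dimensional. They are given by chi_k(m) = zeta_6^(k*m) for k = 0,...,5. Row orthogonality: sum_m chi_k(m) conj(chi_l(m)) = 6 * [k = l].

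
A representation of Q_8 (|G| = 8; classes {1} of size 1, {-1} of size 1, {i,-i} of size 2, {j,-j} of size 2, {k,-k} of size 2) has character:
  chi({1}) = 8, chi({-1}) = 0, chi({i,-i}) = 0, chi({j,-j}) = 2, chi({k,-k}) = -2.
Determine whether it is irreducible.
Not irreducible (reducible): <chi, chi> = 10 > 1.

Why: <chi, chi> = (1/|G|) sum_C |C| * |chi(C)|^2 = (1/8)[1*|8|^2 + 1*|0|^2 + 2*|0|^2 + 2*|2|^2 + 2*|-2|^2]
  = (1/8)[(64) + (0) + (0) + (8) + (8)] = 80/8 = 10.
A character is irreducible iff <chi, chi> = 1, so this representation is reducible.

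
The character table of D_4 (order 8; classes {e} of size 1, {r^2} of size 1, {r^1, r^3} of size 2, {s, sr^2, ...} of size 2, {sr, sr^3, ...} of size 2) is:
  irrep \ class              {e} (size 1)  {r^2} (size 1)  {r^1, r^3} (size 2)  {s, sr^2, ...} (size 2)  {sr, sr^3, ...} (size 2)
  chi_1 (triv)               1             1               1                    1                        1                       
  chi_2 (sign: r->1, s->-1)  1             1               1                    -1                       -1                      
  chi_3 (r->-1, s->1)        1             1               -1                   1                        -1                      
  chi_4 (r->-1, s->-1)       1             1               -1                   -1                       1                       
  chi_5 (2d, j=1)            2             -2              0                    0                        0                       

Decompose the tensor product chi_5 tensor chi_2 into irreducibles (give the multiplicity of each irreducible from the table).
chi_5 tensor chi_2 = chi_5 (all other irreducibles have multiplicity 0).

Derivation: The character of a tensor product is the pointwise product (chi_5 * chi_2)(C) = chi_5(C) * chi_2(C):
  {e}: (2)*(1), {r^2}: (-2)*(1), {r^1, r^3}: (0)*(1), {s, sr^2, ...}: (0)*(-1), {sr, sr^3, ...}: (0)*(-1)
so (chi_5 * chi_2) takes values
  {e} -> 2, {r^2} -> -2, {r^1, r^3} -> 0, {s, sr^2, ...} -> 0, {sr, sr^3, ...} -> 0.
Now take the inner product of this character with each irreducible chi from the table, <chi_5*chi_2, chi> = (1/8) sum_C |C| (chi_5*chi_2)(C) conj(chi(C)):
  <chi_5*chi_2, chi_1> = (1/8)[1*(2)*conj(1) + 1*(-2)*conj(1) + 2*(0)*conj(1) + 2*(0)*conj(1) + 2*(0)*conj(1)]
      = (1/8)[(2) + (-2) + (0) + (0) + (0)] = 0/8 = 0
  <chi_5*chi_2, chi_2> = (1/8)[1*(2)*conj(1) + 1*(-2)*conj(1) + 2*(0)*conj(1) + 2*(0)*conj(-1) + 2*(0)*conj(-1)]
      = (1/8)[(2) + (-2) + (0) + (0) + (0)] = 0/8 = 0
  <chi_5*chi_2, chi_3> = (1/8)[1*(2)*conj(1) + 1*(-2)*conj(1) + 2*(0)*conj(-1) + 2*(0)*conj(1) + 2*(0)*conj(-1)]
      = (1/8)[(2) + (-2) + (0) + (0) + (0)] = 0/8 = 0
  <chi_5*chi_2, chi_4> = (1/8)[1*(2)*conj(1) + 1*(-2)*conj(1) + 2*(0)*conj(-1) + 2*(0)*conj(-1) + 2*(0)*conj(1)]
      = (1/8)[(2) + (-2) + (0) + (0) + (0)] = 0/8 = 0
  <chi_5*chi_2, chi_5> = (1/8)[1*(2)*conj(2) + 1*(-2)*conj(-2) + 2*(0)*conj(0) + 2*(0)*conj(0) + 2*(0)*conj(0)]
      = (1/8)[(4) + (4) + (0) + (0) + (0)] = 8/8 = 1
Hence the multiplicities are chi_5: 1. Dimension check: dim(chi_5)*dim(chi_2) = 2*1 = 2 and sum (mult * dim) = 1*2 = 2.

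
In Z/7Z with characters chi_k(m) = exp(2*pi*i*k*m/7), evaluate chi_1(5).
chi_1(5) = zeta_7^5 = exp(-4*I*pi/7)

Argument: chi_1(5) = zeta_7^(1*5) = zeta_7^5. Since zeta_7^7 = 1, this equals zeta_7^5 = exp(2*pi*i*5/7) = exp(-4*I*pi/7).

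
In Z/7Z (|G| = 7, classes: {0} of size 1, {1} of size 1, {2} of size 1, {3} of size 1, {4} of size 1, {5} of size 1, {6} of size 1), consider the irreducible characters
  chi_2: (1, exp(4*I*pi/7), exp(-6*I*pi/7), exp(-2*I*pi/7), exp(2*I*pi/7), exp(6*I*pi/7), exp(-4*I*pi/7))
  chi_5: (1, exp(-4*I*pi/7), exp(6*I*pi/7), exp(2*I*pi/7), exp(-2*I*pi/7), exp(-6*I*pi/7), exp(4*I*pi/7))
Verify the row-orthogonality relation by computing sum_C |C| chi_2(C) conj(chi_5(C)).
Sum = 0; so <chi_2, chi_5> = 0 (distinct irreducibles are orthogonal).

Compute term by term over conjugacy classes (|C| * chi_2(C) * conj(chi_5(C))):
  1*(1)*conj(1) + 1*(exp(4*I*pi/7))*conj(exp(-4*I*pi/7)) + 1*(exp(-6*I*pi/7))*conj(exp(6*I*pi/7)) + 1*(exp(-2*I*pi/7))*conj(exp(2*I*pi/7)) + 1*(exp(2*I*pi/7))*conj(exp(-2*I*pi/7)) + 1*(exp(6*I*pi/7))*conj(exp(-6*I*pi/7)) + 1*(exp(-4*I*pi/7))*conj(exp(4*I*pi/7))
  = (1) + (exp(-6*I*pi/7)) + (exp(2*I*pi/7)) + (exp(-4*I*pi/7)) + (exp(4*I*pi/7)) + (exp(-2*I*pi/7)) + (exp(6*I*pi/7))
  = 0.
(Exp terms are combined using exp(i*s)*conj(exp(i*t)) = exp(i*(s-t)), and sums of them are collapsed using the identity that for every m > 1 the m distinct m-th roots of unity sum to 0, e.g. 1 + exp(2*I*pi/3) + exp(-2*I*pi/3) = 0.)
Dividing by |G| = 7 gives 0/7 = 0, matching the row-orthogonality relation <chi_2, chi_5> = [chi_2 = chi_5].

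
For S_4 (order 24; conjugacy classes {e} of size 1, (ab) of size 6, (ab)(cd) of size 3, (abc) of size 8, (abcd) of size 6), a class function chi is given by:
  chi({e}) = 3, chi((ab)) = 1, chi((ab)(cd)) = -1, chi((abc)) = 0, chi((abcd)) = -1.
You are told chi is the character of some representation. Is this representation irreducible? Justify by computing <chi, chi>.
Irreducible: <chi, chi> = 1.

Argument: <chi, chi> = (1/|G|) sum_C |C| * |chi(C)|^2 = (1/24)[1*|3|^2 + 6*|1|^2 + 3*|-1|^2 + 8*|0|^2 + 6*|-1|^2]
  = (1/24)[(9) + (6) + (3) + (0) + (6)] = 24/24 = 1.
A character is irreducible iff <chi, chi> = 1, so this representation is irreducible.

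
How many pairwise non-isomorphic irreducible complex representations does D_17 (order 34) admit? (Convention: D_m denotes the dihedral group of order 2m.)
10

Why: The number of irreducible complex representations of a finite group equals its number of conjugacy classes. D_17 has 10 conjugacy classes ((n+3)/2 for n odd), so D_17 (order 34) has exactly 10 irreducible complex representations.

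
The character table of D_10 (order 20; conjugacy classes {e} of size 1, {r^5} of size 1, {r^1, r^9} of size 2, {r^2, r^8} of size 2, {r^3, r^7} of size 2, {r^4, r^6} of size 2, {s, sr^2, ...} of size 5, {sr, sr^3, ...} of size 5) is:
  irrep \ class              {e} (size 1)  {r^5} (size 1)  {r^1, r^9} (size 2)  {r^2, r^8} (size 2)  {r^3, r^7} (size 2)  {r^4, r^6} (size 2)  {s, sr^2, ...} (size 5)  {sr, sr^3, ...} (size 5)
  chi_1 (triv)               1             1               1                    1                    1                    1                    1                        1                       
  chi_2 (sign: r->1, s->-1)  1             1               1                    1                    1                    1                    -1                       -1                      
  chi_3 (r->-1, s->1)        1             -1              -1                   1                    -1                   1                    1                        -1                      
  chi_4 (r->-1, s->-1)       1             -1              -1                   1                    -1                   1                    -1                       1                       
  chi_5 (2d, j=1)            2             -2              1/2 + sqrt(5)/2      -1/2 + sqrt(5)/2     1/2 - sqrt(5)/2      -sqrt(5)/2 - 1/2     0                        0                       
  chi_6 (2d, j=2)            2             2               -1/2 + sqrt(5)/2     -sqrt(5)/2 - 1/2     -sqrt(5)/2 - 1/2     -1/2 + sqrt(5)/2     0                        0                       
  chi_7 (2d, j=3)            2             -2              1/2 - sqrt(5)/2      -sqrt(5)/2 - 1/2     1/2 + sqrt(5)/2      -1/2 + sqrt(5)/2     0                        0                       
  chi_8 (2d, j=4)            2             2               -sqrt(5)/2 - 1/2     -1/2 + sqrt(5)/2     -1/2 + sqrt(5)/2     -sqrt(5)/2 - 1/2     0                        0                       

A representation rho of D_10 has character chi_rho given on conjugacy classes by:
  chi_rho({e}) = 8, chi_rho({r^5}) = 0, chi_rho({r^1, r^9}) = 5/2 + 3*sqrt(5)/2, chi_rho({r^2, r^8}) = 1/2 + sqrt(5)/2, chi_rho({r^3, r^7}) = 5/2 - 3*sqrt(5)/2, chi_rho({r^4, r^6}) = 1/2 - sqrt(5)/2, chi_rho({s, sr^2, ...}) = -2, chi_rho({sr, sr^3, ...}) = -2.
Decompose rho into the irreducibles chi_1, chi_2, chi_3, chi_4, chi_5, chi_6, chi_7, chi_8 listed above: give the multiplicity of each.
Multiplicities: chi_1: 0, chi_2: 2, chi_3: 0, chi_4: 0, chi_5: 2, chi_6: 1, chi_7: 0, chi_8: 0.

Details: Use <chi_rho, chi> = (1/|G|) sum_C |C| * chi_rho(C) * conj(chi(C)) with |G| = 20 for each irreducible chi in the table:
  <chi_rho, chi_1> = (1/20)[1*(8)*conj(1) + 1*(0)*conj(1) + 2*(5/2 + 3*sqrt(5)/2)*conj(1) + 2*(1/2 + sqrt(5)/2)*conj(1) + 2*(5/2 - 3*sqrt(5)/2)*conj(1) + 2*(1/2 - sqrt(5)/2)*conj(1) + 5*(-2)*conj(1) + 5*(-2)*conj(1)]
      = (1/20)[(8) + (0) + (5 + 3*sqrt(5)) + (1 + sqrt(5)) + (5 - 3*sqrt(5)) + (1 - sqrt(5)) + (-10) + (-10)] = 0/20 = 0
  <chi_rho, chi_2> = (1/20)[1*(8)*conj(1) + 1*(0)*conj(1) + 2*(5/2 + 3*sqrt(5)/2)*conj(1) + 2*(1/2 + sqrt(5)/2)*conj(1) + 2*(5/2 - 3*sqrt(5)/2)*conj(1) + 2*(1/2 - sqrt(5)/2)*conj(1) + 5*(-2)*conj(-1) + 5*(-2)*conj(-1)]
      = (1/20)[(8) + (0) + (5 + 3*sqrt(5)) + (1 + sqrt(5)) + (5 - 3*sqrt(5)) + (1 - sqrt(5)) + (10) + (10)] = 40/20 = 2
  <chi_rho, chi_3> = (1/20)[1*(8)*conj(1) + 1*(0)*conj(-1) + 2*(5/2 + 3*sqrt(5)/2)*conj(-1) + 2*(1/2 + sqrt(5)/2)*conj(1) + 2*(5/2 - 3*sqrt(5)/2)*conj(-1) + 2*(1/2 - sqrt(5)/2)*conj(1) + 5*(-2)*conj(1) + 5*(-2)*conj(-1)]
      = (1/20)[(8) + (0) + (-3*sqrt(5) - 5) + (1 + sqrt(5)) + (-5 + 3*sqrt(5)) + (1 - sqrt(5)) + (-10) + (10)] = 0/20 = 0
  <chi_rho, chi_4> = (1/20)[1*(8)*conj(1) + 1*(0)*conj(-1) + 2*(5/2 + 3*sqrt(5)/2)*conj(-1) + 2*(1/2 + sqrt(5)/2)*conj(1) + 2*(5/2 - 3*sqrt(5)/2)*conj(-1) + 2*(1/2 - sqrt(5)/2)*conj(1) + 5*(-2)*conj(-1) + 5*(-2)*conj(1)]
      = (1/20)[(8) + (0) + (-3*sqrt(5) - 5) + (1 + sqrt(5)) + (-5 + 3*sqrt(5)) + (1 - sqrt(5)) + (10) + (-10)] = 0/20 = 0
  <chi_rho, chi_5> = (1/20)[1*(8)*conj(2) + 1*(0)*conj(-2) + 2*(5/2 + 3*sqrt(5)/2)*conj(1/2 + sqrt(5)/2) + 2*(1/2 + sqrt(5)/2)*conj(-1/2 + sqrt(5)/2) + 2*(5/2 - 3*sqrt(5)/2)*conj(1/2 - sqrt(5)/2) + 2*(1/2 - sqrt(5)/2)*conj(-sqrt(5)/2 - 1/2) + 5*(-2)*conj(0) + 5*(-2)*conj(0)]
      = (1/20)[(16) + (0) + (4*sqrt(5) + 10) + (2) + (10 - 4*sqrt(5)) + (2) + (0) + (0)] = 40/20 = 2
  <chi_rho, chi_6> = (1/20)[1*(8)*conj(2) + 1*(0)*conj(2) + 2*(5/2 + 3*sqrt(5)/2)*conj(-1/2 + sqrt(5)/2) + 2*(1/2 + sqrt(5)/2)*conj(-sqrt(5)/2 - 1/2) + 2*(5/2 - 3*sqrt(5)/2)*conj(-sqrt(5)/2 - 1/2) + 2*(1/2 - sqrt(5)/2)*conj(-1/2 + sqrt(5)/2) + 5*(-2)*conj(0) + 5*(-2)*conj(0)]
      = (1/20)[(16) + (0) + (sqrt(5) + 5) + (-3 - sqrt(5)) + (5 - sqrt(5)) + (-3 + sqrt(5)) + (0) + (0)] = 20/20 = 1
  <chi_rho, chi_7> = (1/20)[1*(8)*conj(2) + 1*(0)*conj(-2) + 2*(5/2 + 3*sqrt(5)/2)*conj(1/2 - sqrt(5)/2) + 2*(1/2 + sqrt(5)/2)*conj(-sqrt(5)/2 - 1/2) + 2*(5/2 - 3*sqrt(5)/2)*conj(1/2 + sqrt(5)/2) + 2*(1/2 - sqrt(5)/2)*conj(-1/2 + sqrt(5)/2) + 5*(-2)*conj(0) + 5*(-2)*conj(0)]
      = (1/20)[(16) + (0) + (-5 - sqrt(5)) + (-3 - sqrt(5)) + (-5 + sqrt(5)) + (-3 + sqrt(5)) + (0) + (0)] = 0/20 = 0
  <chi_rho, chi_8> = (1/20)[1*(8)*conj(2) + 1*(0)*conj(2) + 2*(5/2 + 3*sqrt(5)/2)*conj(-sqrt(5)/2 - 1/2) + 2*(1/2 + sqrt(5)/2)*conj(-1/2 + sqrt(5)/2) + 2*(5/2 - 3*sqrt(5)/2)*conj(-1/2 + sqrt(5)/2) + 2*(1/2 - sqrt(5)/2)*conj(-sqrt(5)/2 - 1/2) + 5*(-2)*conj(0) + 5*(-2)*conj(0)]
      = (1/20)[(16) + (0) + (-10 - 4*sqrt(5)) + (2) + (-10 + 4*sqrt(5)) + (2) + (0) + (0)] = 0/20 = 0
Dimension check: dim(rho) = sum (mult * dim) = 0*1 + 2*1 + 0*1 + 0*1 + 2*2 + 1*2 + 0*2 + 0*2 = 8 = chi_rho(e) = 8.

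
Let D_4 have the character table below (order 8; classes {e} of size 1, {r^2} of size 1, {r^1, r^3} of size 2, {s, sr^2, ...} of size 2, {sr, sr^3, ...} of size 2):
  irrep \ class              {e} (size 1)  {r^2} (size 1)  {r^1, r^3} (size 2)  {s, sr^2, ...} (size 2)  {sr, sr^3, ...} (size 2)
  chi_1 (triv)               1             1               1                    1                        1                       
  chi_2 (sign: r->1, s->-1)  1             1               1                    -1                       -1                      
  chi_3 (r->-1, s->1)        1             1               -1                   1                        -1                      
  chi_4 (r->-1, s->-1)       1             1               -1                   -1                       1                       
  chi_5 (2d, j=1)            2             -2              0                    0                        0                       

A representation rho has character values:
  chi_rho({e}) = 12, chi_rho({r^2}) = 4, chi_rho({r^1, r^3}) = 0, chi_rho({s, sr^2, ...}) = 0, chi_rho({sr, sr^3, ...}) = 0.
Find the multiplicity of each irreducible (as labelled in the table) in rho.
Multiplicities: chi_1: 2, chi_2: 2, chi_3: 2, chi_4: 2, chi_5: 2.

Why: Use <chi_rho, chi> = (1/|G|) sum_C |C| * chi_rho(C) * conj(chi(C)) with |G| = 8 for each irreducible chi in the table:
  <chi_rho, chi_1> = (1/8)[1*(12)*conj(1) + 1*(4)*conj(1) + 2*(0)*conj(1) + 2*(0)*conj(1) + 2*(0)*conj(1)]
      = (1/8)[(12) + (4) + (0) + (0) + (0)] = 16/8 = 2
  <chi_rho, chi_2> = (1/8)[1*(12)*conj(1) + 1*(4)*conj(1) + 2*(0)*conj(1) + 2*(0)*conj(-1) + 2*(0)*conj(-1)]
      = (1/8)[(12) + (4) + (0) + (0) + (0)] = 16/8 = 2
  <chi_rho, chi_3> = (1/8)[1*(12)*conj(1) + 1*(4)*conj(1) + 2*(0)*conj(-1) + 2*(0)*conj(1) + 2*(0)*conj(-1)]
      = (1/8)[(12) + (4) + (0) + (0) + (0)] = 16/8 = 2
  <chi_rho, chi_4> = (1/8)[1*(12)*conj(1) + 1*(4)*conj(1) + 2*(0)*conj(-1) + 2*(0)*conj(-1) + 2*(0)*conj(1)]
      = (1/8)[(12) + (4) + (0) + (0) + (0)] = 16/8 = 2
  <chi_rho, chi_5> = (1/8)[1*(12)*conj(2) + 1*(4)*conj(-2) + 2*(0)*conj(0) + 2*(0)*conj(0) + 2*(0)*conj(0)]
      = (1/8)[(24) + (-8) + (0) + (0) + (0)] = 16/8 = 2
Dimension check: dim(rho) = sum (mult * dim) = 2*1 + 2*1 + 2*1 + 2*1 + 2*2 = 12 = chi_rho(e) = 12.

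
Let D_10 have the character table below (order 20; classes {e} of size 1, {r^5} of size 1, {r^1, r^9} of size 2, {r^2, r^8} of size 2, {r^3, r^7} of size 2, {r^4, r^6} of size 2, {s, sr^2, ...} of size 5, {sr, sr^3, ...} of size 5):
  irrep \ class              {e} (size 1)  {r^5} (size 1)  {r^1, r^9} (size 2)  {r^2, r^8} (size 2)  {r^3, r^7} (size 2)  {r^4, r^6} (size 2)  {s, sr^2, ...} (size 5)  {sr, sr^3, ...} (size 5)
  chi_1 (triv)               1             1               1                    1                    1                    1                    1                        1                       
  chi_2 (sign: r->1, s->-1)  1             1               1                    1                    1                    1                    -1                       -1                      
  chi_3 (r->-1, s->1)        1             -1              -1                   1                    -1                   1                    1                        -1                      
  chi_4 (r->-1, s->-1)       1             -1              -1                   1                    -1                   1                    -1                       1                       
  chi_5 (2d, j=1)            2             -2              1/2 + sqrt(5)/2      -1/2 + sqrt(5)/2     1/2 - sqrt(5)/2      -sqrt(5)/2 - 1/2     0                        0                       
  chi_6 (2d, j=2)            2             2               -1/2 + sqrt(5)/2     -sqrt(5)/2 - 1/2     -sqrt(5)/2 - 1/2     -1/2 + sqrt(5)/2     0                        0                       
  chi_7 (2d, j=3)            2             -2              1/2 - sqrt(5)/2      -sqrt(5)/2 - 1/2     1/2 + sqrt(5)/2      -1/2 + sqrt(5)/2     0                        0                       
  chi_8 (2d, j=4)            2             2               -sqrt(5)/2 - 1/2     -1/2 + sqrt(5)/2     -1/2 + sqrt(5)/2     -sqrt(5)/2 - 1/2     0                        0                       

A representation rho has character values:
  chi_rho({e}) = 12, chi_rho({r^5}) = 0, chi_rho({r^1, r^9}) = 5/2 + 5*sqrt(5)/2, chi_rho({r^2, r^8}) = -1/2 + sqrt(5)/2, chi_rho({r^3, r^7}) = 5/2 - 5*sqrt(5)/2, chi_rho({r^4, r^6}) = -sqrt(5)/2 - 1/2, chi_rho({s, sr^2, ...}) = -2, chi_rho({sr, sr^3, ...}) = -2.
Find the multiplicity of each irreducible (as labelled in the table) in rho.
Multiplicities: chi_1: 0, chi_2: 2, chi_3: 0, chi_4: 0, chi_5: 3, chi_6: 2, chi_7: 0, chi_8: 0.

Justification: Use <chi_rho, chi> = (1/|G|) sum_C |C| * chi_rho(C) * conj(chi(C)) with |G| = 20 for each irreducible chi in the table:
  <chi_rho, chi_1> = (1/20)[1*(12)*conj(1) + 1*(0)*conj(1) + 2*(5/2 + 5*sqrt(5)/2)*conj(1) + 2*(-1/2 + sqrt(5)/2)*conj(1) + 2*(5/2 - 5*sqrt(5)/2)*conj(1) + 2*(-sqrt(5)/2 - 1/2)*conj(1) + 5*(-2)*conj(1) + 5*(-2)*conj(1)]
      = (1/20)[(12) + (0) + (5 + 5*sqrt(5)) + (-1 + sqrt(5)) + (5 - 5*sqrt(5)) + (-sqrt(5) - 1) + (-10) + (-10)] = 0/20 = 0
  <chi_rho, chi_2> = (1/20)[1*(12)*conj(1) + 1*(0)*conj(1) + 2*(5/2 + 5*sqrt(5)/2)*conj(1) + 2*(-1/2 + sqrt(5)/2)*conj(1) + 2*(5/2 - 5*sqrt(5)/2)*conj(1) + 2*(-sqrt(5)/2 - 1/2)*conj(1) + 5*(-2)*conj(-1) + 5*(-2)*conj(-1)]
      = (1/20)[(12) + (0) + (5 + 5*sqrt(5)) + (-1 + sqrt(5)) + (5 - 5*sqrt(5)) + (-sqrt(5) - 1) + (10) + (10)] = 40/20 = 2
  <chi_rho, chi_3> = (1/20)[1*(12)*conj(1) + 1*(0)*conj(-1) + 2*(5/2 + 5*sqrt(5)/2)*conj(-1) + 2*(-1/2 + sqrt(5)/2)*conj(1) + 2*(5/2 - 5*sqrt(5)/2)*conj(-1) + 2*(-sqrt(5)/2 - 1/2)*conj(1) + 5*(-2)*conj(1) + 5*(-2)*conj(-1)]
      = (1/20)[(12) + (0) + (-5*sqrt(5) - 5) + (-1 + sqrt(5)) + (-5 + 5*sqrt(5)) + (-sqrt(5) - 1) + (-10) + (10)] = 0/20 = 0
  <chi_rho, chi_4> = (1/20)[1*(12)*conj(1) + 1*(0)*conj(-1) + 2*(5/2 + 5*sqrt(5)/2)*conj(-1) + 2*(-1/2 + sqrt(5)/2)*conj(1) + 2*(5/2 - 5*sqrt(5)/2)*conj(-1) + 2*(-sqrt(5)/2 - 1/2)*conj(1) + 5*(-2)*conj(-1) + 5*(-2)*conj(1)]
      = (1/20)[(12) + (0) + (-5*sqrt(5) - 5) + (-1 + sqrt(5)) + (-5 + 5*sqrt(5)) + (-sqrt(5) - 1) + (10) + (-10)] = 0/20 = 0
  <chi_rho, chi_5> = (1/20)[1*(12)*conj(2) + 1*(0)*conj(-2) + 2*(5/2 + 5*sqrt(5)/2)*conj(1/2 + sqrt(5)/2) + 2*(-1/2 + sqrt(5)/2)*conj(-1/2 + sqrt(5)/2) + 2*(5/2 - 5*sqrt(5)/2)*conj(1/2 - sqrt(5)/2) + 2*(-sqrt(5)/2 - 1/2)*conj(-sqrt(5)/2 - 1/2) + 5*(-2)*conj(0) + 5*(-2)*conj(0)]
      = (1/20)[(24) + (0) + (5*sqrt(5) + 15) + (3 - sqrt(5)) + (15 - 5*sqrt(5)) + (sqrt(5) + 3) + (0) + (0)] = 60/20 = 3
  <chi_rho, chi_6> = (1/20)[1*(12)*conj(2) + 1*(0)*conj(2) + 2*(5/2 + 5*sqrt(5)/2)*conj(-1/2 + sqrt(5)/2) + 2*(-1/2 + sqrt(5)/2)*conj(-sqrt(5)/2 - 1/2) + 2*(5/2 - 5*sqrt(5)/2)*conj(-sqrt(5)/2 - 1/2) + 2*(-sqrt(5)/2 - 1/2)*conj(-1/2 + sqrt(5)/2) + 5*(-2)*conj(0) + 5*(-2)*conj(0)]
      = (1/20)[(24) + (0) + (10) + (-2) + (10) + (-2) + (0) + (0)] = 40/20 = 2
  <chi_rho, chi_7> = (1/20)[1*(12)*conj(2) + 1*(0)*conj(-2) + 2*(5/2 + 5*sqrt(5)/2)*conj(1/2 - sqrt(5)/2) + 2*(-1/2 + sqrt(5)/2)*conj(-sqrt(5)/2 - 1/2) + 2*(5/2 - 5*sqrt(5)/2)*conj(1/2 + sqrt(5)/2) + 2*(-sqrt(5)/2 - 1/2)*conj(-1/2 + sqrt(5)/2) + 5*(-2)*conj(0) + 5*(-2)*conj(0)]
      = (1/20)[(24) + (0) + (-10) + (-2) + (-10) + (-2) + (0) + (0)] = 0/20 = 0
  <chi_rho, chi_8> = (1/20)[1*(12)*conj(2) + 1*(0)*conj(2) + 2*(5/2 + 5*sqrt(5)/2)*conj(-sqrt(5)/2 - 1/2) + 2*(-1/2 + sqrt(5)/2)*conj(-1/2 + sqrt(5)/2) + 2*(5/2 - 5*sqrt(5)/2)*conj(-1/2 + sqrt(5)/2) + 2*(-sqrt(5)/2 - 1/2)*conj(-sqrt(5)/2 - 1/2) + 5*(-2)*conj(0) + 5*(-2)*conj(0)]
      = (1/20)[(24) + (0) + (-15 - 5*sqrt(5)) + (3 - sqrt(5)) + (-15 + 5*sqrt(5)) + (sqrt(5) + 3) + (0) + (0)] = 0/20 = 0
Dimension check: dim(rho) = sum (mult * dim) = 0*1 + 2*1 + 0*1 + 0*1 + 3*2 + 2*2 + 0*2 + 0*2 = 12 = chi_rho(e) = 12.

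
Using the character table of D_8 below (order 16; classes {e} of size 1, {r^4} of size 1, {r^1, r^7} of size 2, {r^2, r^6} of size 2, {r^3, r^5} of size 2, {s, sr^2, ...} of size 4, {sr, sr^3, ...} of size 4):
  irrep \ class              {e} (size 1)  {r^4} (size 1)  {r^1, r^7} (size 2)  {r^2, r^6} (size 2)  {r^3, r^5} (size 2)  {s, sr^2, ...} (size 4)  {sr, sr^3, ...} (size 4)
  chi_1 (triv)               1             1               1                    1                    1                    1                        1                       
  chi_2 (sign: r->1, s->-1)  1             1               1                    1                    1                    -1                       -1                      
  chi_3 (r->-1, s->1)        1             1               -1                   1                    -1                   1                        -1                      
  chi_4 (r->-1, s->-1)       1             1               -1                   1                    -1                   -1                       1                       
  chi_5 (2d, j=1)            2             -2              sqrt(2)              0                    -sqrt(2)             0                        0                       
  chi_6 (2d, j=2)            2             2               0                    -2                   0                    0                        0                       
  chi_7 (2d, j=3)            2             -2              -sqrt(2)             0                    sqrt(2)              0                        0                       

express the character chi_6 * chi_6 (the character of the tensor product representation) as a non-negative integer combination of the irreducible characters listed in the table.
chi_6 tensor chi_6 = chi_1 + chi_2 + chi_3 + chi_4 (all other irreducibles have multiplicity 0).

Proof sketch: The character of a tensor product is the pointwise product (chi_6 * chi_6)(C) = chi_6(C) * chi_6(C):
  {e}: (2)*(2), {r^4}: (2)*(2), {r^1, r^7}: (0)*(0), {r^2, r^6}: (-2)*(-2), {r^3, r^5}: (0)*(0), {s, sr^2, ...}: (0)*(0), {sr, sr^3, ...}: (0)*(0)
so (chi_6 * chi_6) takes values
  {e} -> 4, {r^4} -> 4, {r^1, r^7} -> 0, {r^2, r^6} -> 4, {r^3, r^5} -> 0, {s, sr^2, ...} -> 0, {sr, sr^3, ...} -> 0.
Now take the inner product of this character with each irreducible chi from the table, <chi_6*chi_6, chi> = (1/16) sum_C |C| (chi_6*chi_6)(C) conj(chi(C)):
  <chi_6*chi_6, chi_1> = (1/16)[1*(4)*conj(1) + 1*(4)*conj(1) + 2*(0)*conj(1) + 2*(4)*conj(1) + 2*(0)*conj(1) + 4*(0)*conj(1) + 4*(0)*conj(1)]
      = (1/16)[(4) + (4) + (0) + (8) + (0) + (0) + (0)] = 16/16 = 1
  <chi_6*chi_6, chi_2> = (1/16)[1*(4)*conj(1) + 1*(4)*conj(1) + 2*(0)*conj(1) + 2*(4)*conj(1) + 2*(0)*conj(1) + 4*(0)*conj(-1) + 4*(0)*conj(-1)]
      = (1/16)[(4) + (4) + (0) + (8) + (0) + (0) + (0)] = 16/16 = 1
  <chi_6*chi_6, chi_3> = (1/16)[1*(4)*conj(1) + 1*(4)*conj(1) + 2*(0)*conj(-1) + 2*(4)*conj(1) + 2*(0)*conj(-1) + 4*(0)*conj(1) + 4*(0)*conj(-1)]
      = (1/16)[(4) + (4) + (0) + (8) + (0) + (0) + (0)] = 16/16 = 1
  <chi_6*chi_6, chi_4> = (1/16)[1*(4)*conj(1) + 1*(4)*conj(1) + 2*(0)*conj(-1) + 2*(4)*conj(1) + 2*(0)*conj(-1) + 4*(0)*conj(-1) + 4*(0)*conj(1)]
      = (1/16)[(4) + (4) + (0) + (8) + (0) + (0) + (0)] = 16/16 = 1
  <chi_6*chi_6, chi_5> = (1/16)[1*(4)*conj(2) + 1*(4)*conj(-2) + 2*(0)*conj(sqrt(2)) + 2*(4)*conj(0) + 2*(0)*conj(-sqrt(2)) + 4*(0)*conj(0) + 4*(0)*conj(0)]
      = (1/16)[(8) + (-8) + (0) + (0) + (0) + (0) + (0)] = 0/16 = 0
  <chi_6*chi_6, chi_6> = (1/16)[1*(4)*conj(2) + 1*(4)*conj(2) + 2*(0)*conj(0) + 2*(4)*conj(-2) + 2*(0)*conj(0) + 4*(0)*conj(0) + 4*(0)*conj(0)]
      = (1/16)[(8) + (8) + (0) + (-16) + (0) + (0) + (0)] = 0/16 = 0
  <chi_6*chi_6, chi_7> = (1/16)[1*(4)*conj(2) + 1*(4)*conj(-2) + 2*(0)*conj(-sqrt(2)) + 2*(4)*conj(0) + 2*(0)*conj(sqrt(2)) + 4*(0)*conj(0) + 4*(0)*conj(0)]
      = (1/16)[(8) + (-8) + (0) + (0) + (0) + (0) + (0)] = 0/16 = 0
Hence the multiplicities are chi_1: 1, chi_2: 1, chi_3: 1, chi_4: 1. Dimension check: dim(chi_6)*dim(chi_6) = 2*2 = 4 and sum (mult * dim) = 1*1 + 1*1 + 1*1 + 1*1 = 4.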